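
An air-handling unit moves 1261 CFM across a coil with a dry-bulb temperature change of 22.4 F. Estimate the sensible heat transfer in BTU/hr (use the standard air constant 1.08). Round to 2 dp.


Q = 1.08 * 1261 * 22.4 = 30506.11 BTU/hr

30506.11 BTU/hr


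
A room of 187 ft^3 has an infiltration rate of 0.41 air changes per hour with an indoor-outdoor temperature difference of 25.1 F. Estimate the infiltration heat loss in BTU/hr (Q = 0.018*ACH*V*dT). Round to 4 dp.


Q = 0.018 * 0.41 * 187 * 25.1 = 34.6395 BTU/hr

34.6395 BTU/hr


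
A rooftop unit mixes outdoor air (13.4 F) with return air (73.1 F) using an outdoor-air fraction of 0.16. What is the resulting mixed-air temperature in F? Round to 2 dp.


T_mix = 0.16*13.4 + 0.84*73.1 = 63.55 F

63.55 F


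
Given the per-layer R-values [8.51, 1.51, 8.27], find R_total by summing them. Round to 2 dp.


R_total = 8.51 + 1.51 + 8.27 = 18.29

18.29


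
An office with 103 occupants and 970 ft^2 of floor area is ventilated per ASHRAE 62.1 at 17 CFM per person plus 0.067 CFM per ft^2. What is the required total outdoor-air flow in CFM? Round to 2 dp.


Total = 103*17 + 970*0.067 = 1815.99 CFM

1815.99 CFM


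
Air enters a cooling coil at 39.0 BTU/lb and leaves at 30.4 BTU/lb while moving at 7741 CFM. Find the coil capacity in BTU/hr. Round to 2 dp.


Q = 4.5 * 7741 * (39.0 - 30.4) = 299576.70 BTU/hr

299576.70 BTU/hr


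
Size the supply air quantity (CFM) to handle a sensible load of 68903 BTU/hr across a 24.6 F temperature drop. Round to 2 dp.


CFM = 68903 / (1.08 * 24.6) = 2593.46

2593.46 CFM


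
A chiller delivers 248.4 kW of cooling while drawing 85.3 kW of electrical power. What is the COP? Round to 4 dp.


COP = 248.4 / 85.3 = 2.9121

2.9121


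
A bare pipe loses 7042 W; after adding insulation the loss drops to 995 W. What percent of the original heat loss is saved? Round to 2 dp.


Savings = ((7042-995)/7042)*100 = 85.87 %

85.87 %


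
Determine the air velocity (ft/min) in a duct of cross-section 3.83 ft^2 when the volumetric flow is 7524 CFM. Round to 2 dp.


V = 7524 / 3.83 = 1964.49 ft/min

1964.49 ft/min


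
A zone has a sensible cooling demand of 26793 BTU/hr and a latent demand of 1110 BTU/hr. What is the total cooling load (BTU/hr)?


Qt = 26793 + 1110 = 27903 BTU/hr

27903 BTU/hr


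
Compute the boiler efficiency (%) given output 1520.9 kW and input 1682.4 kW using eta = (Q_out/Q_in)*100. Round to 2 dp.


eta = (1520.9/1682.4)*100 = 90.40 %

90.40 %


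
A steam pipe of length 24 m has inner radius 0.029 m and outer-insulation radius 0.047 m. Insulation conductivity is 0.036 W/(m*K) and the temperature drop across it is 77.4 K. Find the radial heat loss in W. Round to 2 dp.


Q = 2*pi*0.036*24*77.4/ln(0.047/0.029) = 870.20 W

870.20 W


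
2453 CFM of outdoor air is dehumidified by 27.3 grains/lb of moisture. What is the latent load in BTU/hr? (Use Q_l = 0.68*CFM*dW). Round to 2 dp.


Q = 0.68 * 2453 * 27.3 = 45537.49 BTU/hr

45537.49 BTU/hr


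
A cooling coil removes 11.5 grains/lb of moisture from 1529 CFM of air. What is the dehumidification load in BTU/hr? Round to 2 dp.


Q = 0.68 * 1529 * 11.5 = 11956.78 BTU/hr

11956.78 BTU/hr


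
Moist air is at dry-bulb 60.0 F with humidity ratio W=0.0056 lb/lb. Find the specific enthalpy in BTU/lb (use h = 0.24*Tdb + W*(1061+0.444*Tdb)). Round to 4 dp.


h = 0.24*60.0 + 0.0056*(1061+0.444*60.0) = 20.4908 BTU/lb

20.4908 BTU/lb


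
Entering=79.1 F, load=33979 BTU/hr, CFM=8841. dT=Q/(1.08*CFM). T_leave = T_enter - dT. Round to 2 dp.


dT = 33979/(1.08*8841) = 3.5587
T_leave = 79.1 - 3.5587 = 75.54 F

75.54 F


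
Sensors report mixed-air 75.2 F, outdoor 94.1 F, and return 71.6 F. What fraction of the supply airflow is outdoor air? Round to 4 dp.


frac = (75.2 - 71.6) / (94.1 - 71.6) = 0.1600

0.1600


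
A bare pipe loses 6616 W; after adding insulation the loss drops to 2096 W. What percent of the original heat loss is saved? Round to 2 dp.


Savings = ((6616-2096)/6616)*100 = 68.32 %

68.32 %


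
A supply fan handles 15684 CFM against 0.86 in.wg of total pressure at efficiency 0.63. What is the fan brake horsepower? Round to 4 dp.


BHP = 15684 * 0.86 / (6356 * 0.63) = 3.3685 hp

3.3685 hp


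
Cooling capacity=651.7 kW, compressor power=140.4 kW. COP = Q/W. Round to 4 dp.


COP = 651.7 / 140.4 = 4.6417

4.6417


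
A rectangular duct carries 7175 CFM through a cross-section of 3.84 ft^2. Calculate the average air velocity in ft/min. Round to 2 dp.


V = 7175 / 3.84 = 1868.49 ft/min

1868.49 ft/min


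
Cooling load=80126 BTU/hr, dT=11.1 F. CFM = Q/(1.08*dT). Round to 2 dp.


CFM = 80126 / (1.08 * 11.1) = 6683.85

6683.85 CFM


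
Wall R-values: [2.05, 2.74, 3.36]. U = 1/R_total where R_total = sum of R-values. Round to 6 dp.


R_total = 2.05 + 2.74 + 3.36 = 8.15
U = 1/8.15 = 0.122699

0.122699


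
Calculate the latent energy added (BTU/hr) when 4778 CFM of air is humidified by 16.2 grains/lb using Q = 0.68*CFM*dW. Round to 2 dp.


Q = 0.68 * 4778 * 16.2 = 52634.45 BTU/hr

52634.45 BTU/hr


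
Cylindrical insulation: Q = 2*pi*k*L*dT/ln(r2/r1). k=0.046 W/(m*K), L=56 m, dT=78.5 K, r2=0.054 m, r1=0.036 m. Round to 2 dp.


Q = 2*pi*0.046*56*78.5/ln(0.054/0.036) = 3133.59 W

3133.59 W


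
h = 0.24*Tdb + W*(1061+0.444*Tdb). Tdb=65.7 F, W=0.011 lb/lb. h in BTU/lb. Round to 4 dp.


h = 0.24*65.7 + 0.011*(1061+0.444*65.7) = 27.7599 BTU/lb

27.7599 BTU/lb


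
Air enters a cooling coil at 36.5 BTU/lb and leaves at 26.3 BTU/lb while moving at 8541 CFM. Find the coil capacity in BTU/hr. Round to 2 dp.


Q = 4.5 * 8541 * (36.5 - 26.3) = 392031.90 BTU/hr

392031.90 BTU/hr


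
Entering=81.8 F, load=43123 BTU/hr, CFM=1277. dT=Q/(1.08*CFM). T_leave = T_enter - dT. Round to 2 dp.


dT = 43123/(1.08*1277) = 31.2676
T_leave = 81.8 - 31.2676 = 50.53 F

50.53 F


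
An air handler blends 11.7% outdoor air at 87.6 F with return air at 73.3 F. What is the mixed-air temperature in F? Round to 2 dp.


T_mix = 73.3 + (11.7/100)*(87.6-73.3) = 74.97 F

74.97 F


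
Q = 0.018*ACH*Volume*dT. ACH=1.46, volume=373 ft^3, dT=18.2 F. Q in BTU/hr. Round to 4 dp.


Q = 0.018 * 1.46 * 373 * 18.2 = 178.4044 BTU/hr

178.4044 BTU/hr


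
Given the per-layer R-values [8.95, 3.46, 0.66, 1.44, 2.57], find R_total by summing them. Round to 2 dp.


R_total = 8.95 + 3.46 + 0.66 + 1.44 + 2.57 = 17.08

17.08


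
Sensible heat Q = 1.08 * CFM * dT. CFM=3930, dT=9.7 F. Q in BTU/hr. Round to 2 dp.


Q = 1.08 * 3930 * 9.7 = 41170.68 BTU/hr

41170.68 BTU/hr


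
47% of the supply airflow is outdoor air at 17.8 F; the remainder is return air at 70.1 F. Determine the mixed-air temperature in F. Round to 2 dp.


T_mix = 0.47*17.8 + 0.53*70.1 = 45.52 F

45.52 F


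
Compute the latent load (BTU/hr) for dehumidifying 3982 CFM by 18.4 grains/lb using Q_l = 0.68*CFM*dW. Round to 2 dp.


Q = 0.68 * 3982 * 18.4 = 49822.78 BTU/hr

49822.78 BTU/hr


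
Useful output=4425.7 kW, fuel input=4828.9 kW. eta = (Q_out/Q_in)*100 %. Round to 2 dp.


eta = (4425.7/4828.9)*100 = 91.65 %

91.65 %


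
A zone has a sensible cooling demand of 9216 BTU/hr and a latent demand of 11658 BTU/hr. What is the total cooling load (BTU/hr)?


Qt = 9216 + 11658 = 20874 BTU/hr

20874 BTU/hr


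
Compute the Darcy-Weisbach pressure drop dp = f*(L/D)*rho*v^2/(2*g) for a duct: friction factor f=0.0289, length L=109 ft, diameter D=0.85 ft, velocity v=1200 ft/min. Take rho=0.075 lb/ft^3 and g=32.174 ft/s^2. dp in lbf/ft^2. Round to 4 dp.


v_fps = 1200/60 = 20.0 ft/s
dp = 0.0289*(109/0.85)*0.075*20.0^2/(2*32.174) = 1.7278 lbf/ft^2

1.7278 lbf/ft^2


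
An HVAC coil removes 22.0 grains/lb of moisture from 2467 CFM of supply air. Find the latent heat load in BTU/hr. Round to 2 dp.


Q = 0.68 * 2467 * 22.0 = 36906.32 BTU/hr

36906.32 BTU/hr


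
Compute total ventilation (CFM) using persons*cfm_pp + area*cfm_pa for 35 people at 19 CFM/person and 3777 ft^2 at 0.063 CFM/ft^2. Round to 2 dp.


Total = 35*19 + 3777*0.063 = 902.95 CFM

902.95 CFM


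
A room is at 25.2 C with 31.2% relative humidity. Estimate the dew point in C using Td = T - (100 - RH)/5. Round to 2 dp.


Td = 25.2 - (100-31.2)/5 = 11.44 C

11.44 C


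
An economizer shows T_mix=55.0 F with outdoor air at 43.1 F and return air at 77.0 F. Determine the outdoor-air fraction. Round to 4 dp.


frac = (55.0 - 77.0) / (43.1 - 77.0) = 0.6490

0.6490


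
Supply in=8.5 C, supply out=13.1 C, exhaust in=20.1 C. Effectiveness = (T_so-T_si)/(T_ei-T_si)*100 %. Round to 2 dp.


eff = (13.1-8.5)/(20.1-8.5)*100 = 39.66 %

39.66 %


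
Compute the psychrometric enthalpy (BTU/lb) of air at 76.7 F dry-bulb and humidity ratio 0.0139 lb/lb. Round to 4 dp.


h = 0.24*76.7 + 0.0139*(1061+0.444*76.7) = 33.6293 BTU/lb

33.6293 BTU/lb


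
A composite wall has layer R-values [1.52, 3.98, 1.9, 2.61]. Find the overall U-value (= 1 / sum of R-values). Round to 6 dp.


R_total = 1.52 + 3.98 + 1.9 + 2.61 = 10.01
U = 1/10.01 = 0.099900

0.099900


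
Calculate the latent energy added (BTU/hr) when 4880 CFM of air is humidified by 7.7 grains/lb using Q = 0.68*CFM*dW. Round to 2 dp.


Q = 0.68 * 4880 * 7.7 = 25551.68 BTU/hr

25551.68 BTU/hr


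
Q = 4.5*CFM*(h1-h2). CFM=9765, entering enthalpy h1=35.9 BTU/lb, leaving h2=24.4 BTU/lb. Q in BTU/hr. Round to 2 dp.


Q = 4.5 * 9765 * (35.9 - 24.4) = 505338.75 BTU/hr

505338.75 BTU/hr


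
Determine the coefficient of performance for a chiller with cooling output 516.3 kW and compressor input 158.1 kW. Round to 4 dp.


COP = 516.3 / 158.1 = 3.2657

3.2657


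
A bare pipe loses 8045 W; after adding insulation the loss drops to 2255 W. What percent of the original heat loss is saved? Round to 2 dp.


Savings = ((8045-2255)/8045)*100 = 71.97 %

71.97 %


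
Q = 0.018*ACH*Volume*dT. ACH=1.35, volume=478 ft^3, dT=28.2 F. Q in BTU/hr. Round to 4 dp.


Q = 0.018 * 1.35 * 478 * 28.2 = 327.5543 BTU/hr

327.5543 BTU/hr


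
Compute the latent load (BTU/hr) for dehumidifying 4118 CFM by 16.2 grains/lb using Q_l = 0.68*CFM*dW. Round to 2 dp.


Q = 0.68 * 4118 * 16.2 = 45363.89 BTU/hr

45363.89 BTU/hr


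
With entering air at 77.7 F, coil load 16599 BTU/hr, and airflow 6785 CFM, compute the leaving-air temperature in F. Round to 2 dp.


dT = 16599/(1.08*6785) = 2.2652
T_leave = 77.7 - 2.2652 = 75.43 F

75.43 F


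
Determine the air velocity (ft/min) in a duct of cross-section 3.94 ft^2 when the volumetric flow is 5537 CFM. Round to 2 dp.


V = 5537 / 3.94 = 1405.33 ft/min

1405.33 ft/min


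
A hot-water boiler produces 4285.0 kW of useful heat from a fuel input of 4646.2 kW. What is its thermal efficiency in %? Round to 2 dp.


eta = (4285.0/4646.2)*100 = 92.23 %

92.23 %


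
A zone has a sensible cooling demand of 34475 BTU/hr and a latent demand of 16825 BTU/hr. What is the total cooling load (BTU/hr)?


Qt = 34475 + 16825 = 51300 BTU/hr

51300 BTU/hr


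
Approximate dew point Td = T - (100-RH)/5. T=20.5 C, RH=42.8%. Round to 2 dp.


Td = 20.5 - (100-42.8)/5 = 9.06 C

9.06 C


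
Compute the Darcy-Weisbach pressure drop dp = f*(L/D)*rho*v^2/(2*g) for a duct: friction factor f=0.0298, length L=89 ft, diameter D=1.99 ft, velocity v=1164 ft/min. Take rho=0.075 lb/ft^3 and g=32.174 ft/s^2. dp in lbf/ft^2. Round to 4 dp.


v_fps = 1164/60 = 19.4 ft/s
dp = 0.0298*(89/1.99)*0.075*19.4^2/(2*32.174) = 0.5846 lbf/ft^2

0.5846 lbf/ft^2


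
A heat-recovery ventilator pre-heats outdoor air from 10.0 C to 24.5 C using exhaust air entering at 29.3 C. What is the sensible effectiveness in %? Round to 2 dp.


eff = (24.5-10.0)/(29.3-10.0)*100 = 75.13 %

75.13 %


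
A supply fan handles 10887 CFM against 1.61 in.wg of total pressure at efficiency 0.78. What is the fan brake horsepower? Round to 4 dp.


BHP = 10887 * 1.61 / (6356 * 0.78) = 3.5355 hp

3.5355 hp


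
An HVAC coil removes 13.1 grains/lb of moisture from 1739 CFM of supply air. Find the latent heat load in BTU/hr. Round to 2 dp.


Q = 0.68 * 1739 * 13.1 = 15491.01 BTU/hr

15491.01 BTU/hr


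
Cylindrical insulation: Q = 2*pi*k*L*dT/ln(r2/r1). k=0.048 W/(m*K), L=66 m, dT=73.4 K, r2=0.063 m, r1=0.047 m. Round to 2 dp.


Q = 2*pi*0.048*66*73.4/ln(0.063/0.047) = 4986.69 W

4986.69 W


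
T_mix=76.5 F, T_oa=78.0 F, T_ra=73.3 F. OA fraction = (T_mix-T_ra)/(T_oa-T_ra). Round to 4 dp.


frac = (76.5 - 73.3) / (78.0 - 73.3) = 0.6809

0.6809


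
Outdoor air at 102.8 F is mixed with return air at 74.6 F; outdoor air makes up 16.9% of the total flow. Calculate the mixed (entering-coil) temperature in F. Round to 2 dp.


T_mix = 74.6 + (16.9/100)*(102.8-74.6) = 79.37 F

79.37 F


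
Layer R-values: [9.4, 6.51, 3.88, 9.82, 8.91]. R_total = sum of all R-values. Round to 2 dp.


R_total = 9.4 + 6.51 + 3.88 + 9.82 + 8.91 = 38.52

38.52


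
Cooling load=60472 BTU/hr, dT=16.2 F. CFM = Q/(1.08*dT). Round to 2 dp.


CFM = 60472 / (1.08 * 16.2) = 3456.33

3456.33 CFM


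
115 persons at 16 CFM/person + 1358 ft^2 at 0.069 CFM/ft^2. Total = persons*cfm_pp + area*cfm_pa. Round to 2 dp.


Total = 115*16 + 1358*0.069 = 1933.70 CFM

1933.70 CFM


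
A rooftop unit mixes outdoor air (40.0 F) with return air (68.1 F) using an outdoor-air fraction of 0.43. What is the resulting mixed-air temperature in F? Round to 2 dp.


T_mix = 0.43*40.0 + 0.57*68.1 = 56.02 F

56.02 F


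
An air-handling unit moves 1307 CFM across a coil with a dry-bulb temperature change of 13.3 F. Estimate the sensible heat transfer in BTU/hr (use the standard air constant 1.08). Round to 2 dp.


Q = 1.08 * 1307 * 13.3 = 18773.75 BTU/hr

18773.75 BTU/hr


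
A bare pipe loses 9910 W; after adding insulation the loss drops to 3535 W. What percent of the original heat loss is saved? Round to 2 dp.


Savings = ((9910-3535)/9910)*100 = 64.33 %

64.33 %


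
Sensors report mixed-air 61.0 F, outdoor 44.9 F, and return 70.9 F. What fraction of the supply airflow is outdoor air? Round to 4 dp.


frac = (61.0 - 70.9) / (44.9 - 70.9) = 0.3808

0.3808


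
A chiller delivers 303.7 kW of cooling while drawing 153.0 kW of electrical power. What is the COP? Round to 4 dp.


COP = 303.7 / 153.0 = 1.9850

1.9850


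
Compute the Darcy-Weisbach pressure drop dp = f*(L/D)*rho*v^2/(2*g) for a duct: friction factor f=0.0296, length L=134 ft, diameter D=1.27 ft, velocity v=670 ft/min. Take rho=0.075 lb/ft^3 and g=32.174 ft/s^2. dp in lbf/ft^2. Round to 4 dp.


v_fps = 670/60 = 11.1667 ft/s
dp = 0.0296*(134/1.27)*0.075*11.1667^2/(2*32.174) = 0.4539 lbf/ft^2

0.4539 lbf/ft^2


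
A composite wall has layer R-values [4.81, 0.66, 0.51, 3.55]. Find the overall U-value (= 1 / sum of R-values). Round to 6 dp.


R_total = 4.81 + 0.66 + 0.51 + 3.55 = 9.53
U = 1/9.53 = 0.104932

0.104932


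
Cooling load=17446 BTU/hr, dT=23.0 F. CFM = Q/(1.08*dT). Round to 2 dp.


CFM = 17446 / (1.08 * 23.0) = 702.33

702.33 CFM


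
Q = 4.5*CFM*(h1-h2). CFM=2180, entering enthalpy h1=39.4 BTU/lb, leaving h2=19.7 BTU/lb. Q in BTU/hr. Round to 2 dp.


Q = 4.5 * 2180 * (39.4 - 19.7) = 193257.00 BTU/hr

193257.00 BTU/hr


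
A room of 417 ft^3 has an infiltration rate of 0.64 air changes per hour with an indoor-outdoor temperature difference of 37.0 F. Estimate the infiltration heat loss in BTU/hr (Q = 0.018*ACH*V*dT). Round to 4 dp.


Q = 0.018 * 0.64 * 417 * 37.0 = 177.7421 BTU/hr

177.7421 BTU/hr


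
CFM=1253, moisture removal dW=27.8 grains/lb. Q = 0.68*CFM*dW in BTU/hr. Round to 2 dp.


Q = 0.68 * 1253 * 27.8 = 23686.71 BTU/hr

23686.71 BTU/hr


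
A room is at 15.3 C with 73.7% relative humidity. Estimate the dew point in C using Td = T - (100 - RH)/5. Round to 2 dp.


Td = 15.3 - (100-73.7)/5 = 10.04 C

10.04 C


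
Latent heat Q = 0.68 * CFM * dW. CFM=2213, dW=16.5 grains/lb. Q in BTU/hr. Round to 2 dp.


Q = 0.68 * 2213 * 16.5 = 24829.86 BTU/hr

24829.86 BTU/hr


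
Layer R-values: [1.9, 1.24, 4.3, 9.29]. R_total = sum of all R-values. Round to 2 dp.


R_total = 1.9 + 1.24 + 4.3 + 9.29 = 16.73

16.73


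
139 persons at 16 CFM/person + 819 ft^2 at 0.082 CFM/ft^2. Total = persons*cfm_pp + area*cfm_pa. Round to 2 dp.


Total = 139*16 + 819*0.082 = 2291.16 CFM

2291.16 CFM


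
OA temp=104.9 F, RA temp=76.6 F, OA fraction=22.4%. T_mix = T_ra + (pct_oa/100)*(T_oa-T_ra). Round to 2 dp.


T_mix = 76.6 + (22.4/100)*(104.9-76.6) = 82.94 F

82.94 F


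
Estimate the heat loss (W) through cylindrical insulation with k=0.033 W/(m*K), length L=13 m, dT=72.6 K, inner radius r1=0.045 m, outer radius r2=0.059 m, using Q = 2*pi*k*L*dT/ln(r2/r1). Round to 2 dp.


Q = 2*pi*0.033*13*72.6/ln(0.059/0.045) = 722.45 W

722.45 W


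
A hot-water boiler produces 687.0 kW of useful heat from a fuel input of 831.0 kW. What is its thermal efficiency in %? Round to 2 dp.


eta = (687.0/831.0)*100 = 82.67 %

82.67 %


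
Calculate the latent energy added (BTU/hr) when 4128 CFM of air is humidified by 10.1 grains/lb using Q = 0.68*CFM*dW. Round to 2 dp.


Q = 0.68 * 4128 * 10.1 = 28351.10 BTU/hr

28351.10 BTU/hr


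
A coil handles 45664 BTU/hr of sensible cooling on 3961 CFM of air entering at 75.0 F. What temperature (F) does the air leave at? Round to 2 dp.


dT = 45664/(1.08*3961) = 10.6744
T_leave = 75.0 - 10.6744 = 64.33 F

64.33 F


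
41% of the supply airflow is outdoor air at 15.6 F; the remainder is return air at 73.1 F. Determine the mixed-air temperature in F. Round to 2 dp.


T_mix = 0.41*15.6 + 0.59*73.1 = 49.53 F

49.53 F


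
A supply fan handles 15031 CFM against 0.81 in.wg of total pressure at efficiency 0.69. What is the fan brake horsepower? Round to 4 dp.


BHP = 15031 * 0.81 / (6356 * 0.69) = 2.7761 hp

2.7761 hp


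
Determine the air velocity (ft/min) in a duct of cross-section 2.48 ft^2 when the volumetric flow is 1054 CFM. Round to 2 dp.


V = 1054 / 2.48 = 425.00 ft/min

425.00 ft/min


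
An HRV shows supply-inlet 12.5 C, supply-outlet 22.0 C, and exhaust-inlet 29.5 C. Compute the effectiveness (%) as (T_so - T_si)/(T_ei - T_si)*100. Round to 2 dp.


eff = (22.0-12.5)/(29.5-12.5)*100 = 55.88 %

55.88 %


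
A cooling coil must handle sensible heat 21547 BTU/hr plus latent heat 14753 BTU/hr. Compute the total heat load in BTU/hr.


Qt = 21547 + 14753 = 36300 BTU/hr

36300 BTU/hr


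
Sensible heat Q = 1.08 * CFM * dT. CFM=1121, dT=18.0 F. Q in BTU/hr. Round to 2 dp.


Q = 1.08 * 1121 * 18.0 = 21792.24 BTU/hr

21792.24 BTU/hr


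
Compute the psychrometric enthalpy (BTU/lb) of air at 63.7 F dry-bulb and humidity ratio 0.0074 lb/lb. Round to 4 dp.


h = 0.24*63.7 + 0.0074*(1061+0.444*63.7) = 23.3487 BTU/lb

23.3487 BTU/lb


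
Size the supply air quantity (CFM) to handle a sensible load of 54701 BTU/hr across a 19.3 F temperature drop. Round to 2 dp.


CFM = 54701 / (1.08 * 19.3) = 2624.30

2624.30 CFM


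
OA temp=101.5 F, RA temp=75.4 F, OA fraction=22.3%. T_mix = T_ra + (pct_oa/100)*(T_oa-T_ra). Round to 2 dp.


T_mix = 75.4 + (22.3/100)*(101.5-75.4) = 81.22 F

81.22 F


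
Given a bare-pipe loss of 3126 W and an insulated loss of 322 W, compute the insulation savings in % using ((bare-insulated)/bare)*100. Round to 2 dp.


Savings = ((3126-322)/3126)*100 = 89.70 %

89.70 %


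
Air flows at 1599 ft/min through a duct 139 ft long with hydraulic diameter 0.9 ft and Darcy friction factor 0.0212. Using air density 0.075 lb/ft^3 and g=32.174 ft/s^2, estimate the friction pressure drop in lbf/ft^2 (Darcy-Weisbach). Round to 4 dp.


v_fps = 1599/60 = 26.65 ft/s
dp = 0.0212*(139/0.9)*0.075*26.65^2/(2*32.174) = 2.7104 lbf/ft^2

2.7104 lbf/ft^2


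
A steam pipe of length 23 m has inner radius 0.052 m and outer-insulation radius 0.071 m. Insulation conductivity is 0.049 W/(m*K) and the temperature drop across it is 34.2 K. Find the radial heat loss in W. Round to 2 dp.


Q = 2*pi*0.049*23*34.2/ln(0.071/0.052) = 777.61 W

777.61 W


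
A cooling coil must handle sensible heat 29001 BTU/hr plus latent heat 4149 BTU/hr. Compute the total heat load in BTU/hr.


Qt = 29001 + 4149 = 33150 BTU/hr

33150 BTU/hr


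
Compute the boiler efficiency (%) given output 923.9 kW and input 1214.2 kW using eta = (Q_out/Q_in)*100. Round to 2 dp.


eta = (923.9/1214.2)*100 = 76.09 %

76.09 %


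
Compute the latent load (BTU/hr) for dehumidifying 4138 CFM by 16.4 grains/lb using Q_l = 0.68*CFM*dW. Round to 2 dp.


Q = 0.68 * 4138 * 16.4 = 46146.98 BTU/hr

46146.98 BTU/hr


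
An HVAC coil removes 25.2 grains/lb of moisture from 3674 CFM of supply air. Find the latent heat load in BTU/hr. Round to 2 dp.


Q = 0.68 * 3674 * 25.2 = 62957.66 BTU/hr

62957.66 BTU/hr


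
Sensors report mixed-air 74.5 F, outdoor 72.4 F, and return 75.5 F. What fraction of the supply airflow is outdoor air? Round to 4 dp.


frac = (74.5 - 75.5) / (72.4 - 75.5) = 0.3226

0.3226


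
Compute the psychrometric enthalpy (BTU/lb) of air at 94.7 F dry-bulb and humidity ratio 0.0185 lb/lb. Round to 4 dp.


h = 0.24*94.7 + 0.0185*(1061+0.444*94.7) = 43.1344 BTU/lb

43.1344 BTU/lb


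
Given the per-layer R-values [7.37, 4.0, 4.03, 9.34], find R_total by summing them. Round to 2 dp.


R_total = 7.37 + 4.0 + 4.03 + 9.34 = 24.74

24.74


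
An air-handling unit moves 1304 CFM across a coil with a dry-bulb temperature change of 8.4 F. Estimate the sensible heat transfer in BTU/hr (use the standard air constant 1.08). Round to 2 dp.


Q = 1.08 * 1304 * 8.4 = 11829.89 BTU/hr

11829.89 BTU/hr


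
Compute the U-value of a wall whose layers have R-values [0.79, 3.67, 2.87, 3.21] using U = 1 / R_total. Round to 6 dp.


R_total = 0.79 + 3.67 + 2.87 + 3.21 = 10.54
U = 1/10.54 = 0.094877

0.094877


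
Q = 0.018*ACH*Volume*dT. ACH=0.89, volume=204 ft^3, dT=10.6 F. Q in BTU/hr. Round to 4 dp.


Q = 0.018 * 0.89 * 204 * 10.6 = 34.6416 BTU/hr

34.6416 BTU/hr


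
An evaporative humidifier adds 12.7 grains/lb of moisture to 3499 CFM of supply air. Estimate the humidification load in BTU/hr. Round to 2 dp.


Q = 0.68 * 3499 * 12.7 = 30217.36 BTU/hr

30217.36 BTU/hr


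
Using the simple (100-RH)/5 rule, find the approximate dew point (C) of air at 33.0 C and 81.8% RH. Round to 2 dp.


Td = 33.0 - (100-81.8)/5 = 29.36 C

29.36 C


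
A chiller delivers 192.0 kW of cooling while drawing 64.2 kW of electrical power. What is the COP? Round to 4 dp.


COP = 192.0 / 64.2 = 2.9907

2.9907


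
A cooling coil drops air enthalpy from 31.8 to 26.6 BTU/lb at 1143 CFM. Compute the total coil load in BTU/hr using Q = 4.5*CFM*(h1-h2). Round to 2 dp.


Q = 4.5 * 1143 * (31.8 - 26.6) = 26746.20 BTU/hr

26746.20 BTU/hr


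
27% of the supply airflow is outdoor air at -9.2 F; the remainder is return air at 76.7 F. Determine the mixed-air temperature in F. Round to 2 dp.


T_mix = 0.27*(-9.2) + 0.73*76.7 = 53.51 F

53.51 F


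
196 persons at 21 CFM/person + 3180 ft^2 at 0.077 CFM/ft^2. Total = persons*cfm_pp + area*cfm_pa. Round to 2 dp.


Total = 196*21 + 3180*0.077 = 4360.86 CFM

4360.86 CFM


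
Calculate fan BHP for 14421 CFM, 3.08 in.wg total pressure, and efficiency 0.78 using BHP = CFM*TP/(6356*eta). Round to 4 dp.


BHP = 14421 * 3.08 / (6356 * 0.78) = 8.9592 hp

8.9592 hp


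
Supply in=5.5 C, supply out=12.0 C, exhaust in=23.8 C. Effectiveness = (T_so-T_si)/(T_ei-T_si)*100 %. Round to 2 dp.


eff = (12.0-5.5)/(23.8-5.5)*100 = 35.52 %

35.52 %


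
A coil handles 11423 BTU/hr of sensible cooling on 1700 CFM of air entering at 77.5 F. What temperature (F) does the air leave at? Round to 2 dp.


dT = 11423/(1.08*1700) = 6.2217
T_leave = 77.5 - 6.2217 = 71.28 F

71.28 F


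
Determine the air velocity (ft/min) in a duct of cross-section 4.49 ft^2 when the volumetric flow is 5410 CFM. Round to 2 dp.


V = 5410 / 4.49 = 1204.90 ft/min

1204.90 ft/min


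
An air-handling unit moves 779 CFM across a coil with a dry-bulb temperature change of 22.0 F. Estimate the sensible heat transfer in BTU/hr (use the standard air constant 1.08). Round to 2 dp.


Q = 1.08 * 779 * 22.0 = 18509.04 BTU/hr

18509.04 BTU/hr


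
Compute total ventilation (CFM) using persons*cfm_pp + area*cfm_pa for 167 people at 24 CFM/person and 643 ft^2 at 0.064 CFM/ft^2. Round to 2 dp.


Total = 167*24 + 643*0.064 = 4049.15 CFM

4049.15 CFM


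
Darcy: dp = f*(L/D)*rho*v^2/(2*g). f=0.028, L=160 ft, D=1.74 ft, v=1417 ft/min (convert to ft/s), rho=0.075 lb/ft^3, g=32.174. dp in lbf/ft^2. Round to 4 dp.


v_fps = 1417/60 = 23.6167 ft/s
dp = 0.028*(160/1.74)*0.075*23.6167^2/(2*32.174) = 1.6738 lbf/ft^2

1.6738 lbf/ft^2


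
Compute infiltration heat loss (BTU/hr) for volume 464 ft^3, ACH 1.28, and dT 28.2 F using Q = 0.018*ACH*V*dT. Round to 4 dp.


Q = 0.018 * 1.28 * 464 * 28.2 = 301.4738 BTU/hr

301.4738 BTU/hr


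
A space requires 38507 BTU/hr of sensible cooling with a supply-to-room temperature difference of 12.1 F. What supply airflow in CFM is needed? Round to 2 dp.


CFM = 38507 / (1.08 * 12.1) = 2946.66

2946.66 CFM


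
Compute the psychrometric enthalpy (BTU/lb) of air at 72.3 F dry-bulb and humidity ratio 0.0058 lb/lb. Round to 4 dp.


h = 0.24*72.3 + 0.0058*(1061+0.444*72.3) = 23.6920 BTU/lb

23.6920 BTU/lb


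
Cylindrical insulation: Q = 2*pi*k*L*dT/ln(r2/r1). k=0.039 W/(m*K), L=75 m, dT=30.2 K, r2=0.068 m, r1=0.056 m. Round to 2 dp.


Q = 2*pi*0.039*75*30.2/ln(0.068/0.056) = 2858.66 W

2858.66 W


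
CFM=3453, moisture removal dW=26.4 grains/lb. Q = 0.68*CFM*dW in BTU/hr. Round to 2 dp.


Q = 0.68 * 3453 * 26.4 = 61988.26 BTU/hr

61988.26 BTU/hr


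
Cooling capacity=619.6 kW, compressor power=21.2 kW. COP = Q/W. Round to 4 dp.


COP = 619.6 / 21.2 = 29.2264

29.2264


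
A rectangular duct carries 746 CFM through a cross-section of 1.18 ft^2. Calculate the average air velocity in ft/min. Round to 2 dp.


V = 746 / 1.18 = 632.20 ft/min

632.20 ft/min


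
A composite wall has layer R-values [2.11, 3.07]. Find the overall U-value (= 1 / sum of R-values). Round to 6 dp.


R_total = 2.11 + 3.07 = 5.18
U = 1/5.18 = 0.193050

0.193050


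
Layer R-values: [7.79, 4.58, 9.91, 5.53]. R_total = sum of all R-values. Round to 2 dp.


R_total = 7.79 + 4.58 + 9.91 + 5.53 = 27.81

27.81


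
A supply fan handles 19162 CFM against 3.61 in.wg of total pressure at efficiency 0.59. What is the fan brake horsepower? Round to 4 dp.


BHP = 19162 * 3.61 / (6356 * 0.59) = 18.4464 hp

18.4464 hp


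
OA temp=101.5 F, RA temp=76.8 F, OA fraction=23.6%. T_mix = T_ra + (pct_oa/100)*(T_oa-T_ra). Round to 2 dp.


T_mix = 76.8 + (23.6/100)*(101.5-76.8) = 82.63 F

82.63 F


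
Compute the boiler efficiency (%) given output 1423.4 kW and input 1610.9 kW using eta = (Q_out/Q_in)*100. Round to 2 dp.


eta = (1423.4/1610.9)*100 = 88.36 %

88.36 %


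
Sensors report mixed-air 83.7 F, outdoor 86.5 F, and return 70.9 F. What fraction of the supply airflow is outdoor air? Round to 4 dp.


frac = (83.7 - 70.9) / (86.5 - 70.9) = 0.8205

0.8205


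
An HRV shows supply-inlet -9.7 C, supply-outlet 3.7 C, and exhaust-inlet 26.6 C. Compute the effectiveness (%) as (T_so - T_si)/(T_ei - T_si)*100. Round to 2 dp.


eff = (3.7-(-9.7))/(26.6-(-9.7))*100 = 36.91 %

36.91 %


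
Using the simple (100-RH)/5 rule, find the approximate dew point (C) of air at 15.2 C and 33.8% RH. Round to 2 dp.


Td = 15.2 - (100-33.8)/5 = 1.96 C

1.96 C


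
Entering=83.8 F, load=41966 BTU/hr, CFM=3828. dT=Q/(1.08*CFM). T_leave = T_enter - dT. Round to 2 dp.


dT = 41966/(1.08*3828) = 10.1508
T_leave = 83.8 - 10.1508 = 73.65 F

73.65 F


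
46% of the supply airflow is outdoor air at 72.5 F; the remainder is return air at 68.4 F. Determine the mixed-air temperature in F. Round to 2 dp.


T_mix = 0.46*72.5 + 0.54*68.4 = 70.29 F

70.29 F


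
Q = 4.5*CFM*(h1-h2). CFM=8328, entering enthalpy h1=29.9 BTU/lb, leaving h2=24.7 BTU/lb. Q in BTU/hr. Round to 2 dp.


Q = 4.5 * 8328 * (29.9 - 24.7) = 194875.20 BTU/hr

194875.20 BTU/hr


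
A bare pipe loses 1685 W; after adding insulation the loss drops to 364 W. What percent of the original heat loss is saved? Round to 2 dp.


Savings = ((1685-364)/1685)*100 = 78.40 %

78.40 %


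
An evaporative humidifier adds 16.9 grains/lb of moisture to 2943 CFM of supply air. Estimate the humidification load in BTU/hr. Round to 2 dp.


Q = 0.68 * 2943 * 16.9 = 33820.96 BTU/hr

33820.96 BTU/hr


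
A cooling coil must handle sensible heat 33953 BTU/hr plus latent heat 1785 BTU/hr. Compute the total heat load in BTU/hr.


Qt = 33953 + 1785 = 35738 BTU/hr

35738 BTU/hr


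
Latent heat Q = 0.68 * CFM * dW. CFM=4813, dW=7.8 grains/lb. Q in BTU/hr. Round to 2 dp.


Q = 0.68 * 4813 * 7.8 = 25528.15 BTU/hr

25528.15 BTU/hr


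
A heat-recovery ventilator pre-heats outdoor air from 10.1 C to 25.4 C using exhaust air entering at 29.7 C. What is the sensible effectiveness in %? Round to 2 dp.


eff = (25.4-10.1)/(29.7-10.1)*100 = 78.06 %

78.06 %


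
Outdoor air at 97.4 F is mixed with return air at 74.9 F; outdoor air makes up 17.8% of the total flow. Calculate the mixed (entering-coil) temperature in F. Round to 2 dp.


T_mix = 74.9 + (17.8/100)*(97.4-74.9) = 78.91 F

78.91 F


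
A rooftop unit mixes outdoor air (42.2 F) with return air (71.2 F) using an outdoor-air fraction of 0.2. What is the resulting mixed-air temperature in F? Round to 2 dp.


T_mix = 0.2*42.2 + 0.8*71.2 = 65.40 F

65.40 F


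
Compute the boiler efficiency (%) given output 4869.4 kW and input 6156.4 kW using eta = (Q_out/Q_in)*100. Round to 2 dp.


eta = (4869.4/6156.4)*100 = 79.09 %

79.09 %


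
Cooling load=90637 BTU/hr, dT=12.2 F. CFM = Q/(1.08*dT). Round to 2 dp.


CFM = 90637 / (1.08 * 12.2) = 6878.95

6878.95 CFM


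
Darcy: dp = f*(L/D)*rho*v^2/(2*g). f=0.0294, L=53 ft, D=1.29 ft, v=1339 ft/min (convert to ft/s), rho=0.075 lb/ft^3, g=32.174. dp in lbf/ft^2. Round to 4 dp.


v_fps = 1339/60 = 22.3167 ft/s
dp = 0.0294*(53/1.29)*0.075*22.3167^2/(2*32.174) = 0.7012 lbf/ft^2

0.7012 lbf/ft^2


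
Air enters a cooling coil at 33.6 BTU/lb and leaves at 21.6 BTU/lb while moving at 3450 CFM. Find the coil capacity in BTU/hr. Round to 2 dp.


Q = 4.5 * 3450 * (33.6 - 21.6) = 186300.00 BTU/hr

186300.00 BTU/hr


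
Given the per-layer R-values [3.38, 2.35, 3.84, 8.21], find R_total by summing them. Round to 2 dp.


R_total = 3.38 + 2.35 + 3.84 + 8.21 = 17.78

17.78


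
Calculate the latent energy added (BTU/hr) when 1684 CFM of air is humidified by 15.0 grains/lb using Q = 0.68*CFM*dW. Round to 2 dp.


Q = 0.68 * 1684 * 15.0 = 17176.80 BTU/hr

17176.80 BTU/hr


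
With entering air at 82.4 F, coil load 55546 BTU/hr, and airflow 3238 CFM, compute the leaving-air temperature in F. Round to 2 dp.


dT = 55546/(1.08*3238) = 15.8837
T_leave = 82.4 - 15.8837 = 66.52 F

66.52 F


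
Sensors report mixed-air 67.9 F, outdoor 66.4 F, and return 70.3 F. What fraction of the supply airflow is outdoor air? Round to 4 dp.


frac = (67.9 - 70.3) / (66.4 - 70.3) = 0.6154

0.6154


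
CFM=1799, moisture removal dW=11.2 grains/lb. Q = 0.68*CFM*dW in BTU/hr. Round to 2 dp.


Q = 0.68 * 1799 * 11.2 = 13701.18 BTU/hr

13701.18 BTU/hr


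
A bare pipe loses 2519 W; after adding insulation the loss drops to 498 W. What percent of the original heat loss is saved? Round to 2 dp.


Savings = ((2519-498)/2519)*100 = 80.23 %

80.23 %


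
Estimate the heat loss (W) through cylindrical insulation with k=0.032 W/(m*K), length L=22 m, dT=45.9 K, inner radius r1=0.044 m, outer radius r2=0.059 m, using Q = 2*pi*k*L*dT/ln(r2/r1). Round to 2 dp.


Q = 2*pi*0.032*22*45.9/ln(0.059/0.044) = 692.12 W

692.12 W


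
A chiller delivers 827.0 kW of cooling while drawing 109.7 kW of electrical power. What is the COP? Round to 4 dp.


COP = 827.0 / 109.7 = 7.5387

7.5387


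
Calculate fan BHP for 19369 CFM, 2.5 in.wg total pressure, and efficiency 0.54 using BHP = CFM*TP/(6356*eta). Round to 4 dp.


BHP = 19369 * 2.5 / (6356 * 0.54) = 14.1081 hp

14.1081 hp


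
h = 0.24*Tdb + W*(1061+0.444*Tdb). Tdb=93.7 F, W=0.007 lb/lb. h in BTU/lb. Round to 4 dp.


h = 0.24*93.7 + 0.007*(1061+0.444*93.7) = 30.2062 BTU/lb

30.2062 BTU/lb


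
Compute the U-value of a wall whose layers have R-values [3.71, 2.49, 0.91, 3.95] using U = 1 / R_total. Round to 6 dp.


R_total = 3.71 + 2.49 + 0.91 + 3.95 = 11.06
U = 1/11.06 = 0.090416

0.090416


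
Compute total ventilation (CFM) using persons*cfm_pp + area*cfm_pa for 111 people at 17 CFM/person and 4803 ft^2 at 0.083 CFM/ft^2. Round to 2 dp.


Total = 111*17 + 4803*0.083 = 2285.65 CFM

2285.65 CFM


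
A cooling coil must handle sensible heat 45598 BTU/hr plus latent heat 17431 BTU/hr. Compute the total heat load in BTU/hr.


Qt = 45598 + 17431 = 63029 BTU/hr

63029 BTU/hr


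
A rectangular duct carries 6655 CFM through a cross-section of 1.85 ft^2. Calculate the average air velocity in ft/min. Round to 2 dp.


V = 6655 / 1.85 = 3597.30 ft/min

3597.30 ft/min


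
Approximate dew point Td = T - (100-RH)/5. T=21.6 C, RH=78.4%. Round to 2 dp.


Td = 21.6 - (100-78.4)/5 = 17.28 C

17.28 C


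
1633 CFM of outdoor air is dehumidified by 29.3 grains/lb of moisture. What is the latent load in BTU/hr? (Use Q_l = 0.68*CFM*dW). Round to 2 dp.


Q = 0.68 * 1633 * 29.3 = 32535.89 BTU/hr

32535.89 BTU/hr


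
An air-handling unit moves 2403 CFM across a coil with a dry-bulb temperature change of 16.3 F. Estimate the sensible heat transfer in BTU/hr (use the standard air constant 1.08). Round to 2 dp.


Q = 1.08 * 2403 * 16.3 = 42302.41 BTU/hr

42302.41 BTU/hr


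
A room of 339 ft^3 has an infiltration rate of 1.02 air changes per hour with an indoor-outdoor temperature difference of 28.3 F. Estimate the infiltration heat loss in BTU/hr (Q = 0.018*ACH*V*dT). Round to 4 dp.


Q = 0.018 * 1.02 * 339 * 28.3 = 176.1403 BTU/hr

176.1403 BTU/hr


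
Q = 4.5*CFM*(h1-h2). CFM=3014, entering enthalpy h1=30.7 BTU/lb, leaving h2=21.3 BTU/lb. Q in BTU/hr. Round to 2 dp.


Q = 4.5 * 3014 * (30.7 - 21.3) = 127492.20 BTU/hr

127492.20 BTU/hr


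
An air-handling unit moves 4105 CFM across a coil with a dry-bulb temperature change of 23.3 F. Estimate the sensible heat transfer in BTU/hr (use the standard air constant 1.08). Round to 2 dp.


Q = 1.08 * 4105 * 23.3 = 103298.22 BTU/hr

103298.22 BTU/hr


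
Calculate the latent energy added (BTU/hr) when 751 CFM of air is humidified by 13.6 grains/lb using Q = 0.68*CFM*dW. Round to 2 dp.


Q = 0.68 * 751 * 13.6 = 6945.25 BTU/hr

6945.25 BTU/hr


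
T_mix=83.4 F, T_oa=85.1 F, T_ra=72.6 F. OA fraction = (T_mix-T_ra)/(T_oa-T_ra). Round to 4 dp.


frac = (83.4 - 72.6) / (85.1 - 72.6) = 0.8640

0.8640


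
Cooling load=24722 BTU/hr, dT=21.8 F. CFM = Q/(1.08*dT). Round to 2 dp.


CFM = 24722 / (1.08 * 21.8) = 1050.03

1050.03 CFM


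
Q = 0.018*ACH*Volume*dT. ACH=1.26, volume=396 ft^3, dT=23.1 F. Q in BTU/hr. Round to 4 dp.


Q = 0.018 * 1.26 * 396 * 23.1 = 207.4676 BTU/hr

207.4676 BTU/hr


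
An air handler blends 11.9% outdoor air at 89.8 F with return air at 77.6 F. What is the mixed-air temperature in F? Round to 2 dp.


T_mix = 77.6 + (11.9/100)*(89.8-77.6) = 79.05 F

79.05 F


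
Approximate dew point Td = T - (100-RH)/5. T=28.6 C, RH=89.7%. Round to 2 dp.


Td = 28.6 - (100-89.7)/5 = 26.54 C

26.54 C


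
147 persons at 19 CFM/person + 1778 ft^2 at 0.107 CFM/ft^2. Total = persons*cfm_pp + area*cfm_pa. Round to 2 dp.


Total = 147*19 + 1778*0.107 = 2983.25 CFM

2983.25 CFM


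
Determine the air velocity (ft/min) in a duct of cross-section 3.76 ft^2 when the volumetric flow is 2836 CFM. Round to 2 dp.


V = 2836 / 3.76 = 754.26 ft/min

754.26 ft/min


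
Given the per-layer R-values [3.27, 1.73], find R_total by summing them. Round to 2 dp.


R_total = 3.27 + 1.73 = 5.00

5.00


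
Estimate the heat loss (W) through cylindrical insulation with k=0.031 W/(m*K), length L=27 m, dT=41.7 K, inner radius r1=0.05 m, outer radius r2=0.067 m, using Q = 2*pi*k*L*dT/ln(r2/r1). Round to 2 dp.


Q = 2*pi*0.031*27*41.7/ln(0.067/0.05) = 749.31 W

749.31 W


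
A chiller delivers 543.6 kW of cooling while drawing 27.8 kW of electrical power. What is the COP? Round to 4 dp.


COP = 543.6 / 27.8 = 19.5540

19.5540


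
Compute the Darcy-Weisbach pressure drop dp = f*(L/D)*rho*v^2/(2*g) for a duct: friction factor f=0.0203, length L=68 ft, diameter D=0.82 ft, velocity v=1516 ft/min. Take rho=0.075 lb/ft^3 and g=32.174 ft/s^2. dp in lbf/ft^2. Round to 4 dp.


v_fps = 1516/60 = 25.2667 ft/s
dp = 0.0203*(68/0.82)*0.075*25.2667^2/(2*32.174) = 1.2526 lbf/ft^2

1.2526 lbf/ft^2


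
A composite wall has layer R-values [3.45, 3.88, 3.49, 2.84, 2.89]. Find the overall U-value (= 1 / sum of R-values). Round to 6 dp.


R_total = 3.45 + 3.88 + 3.49 + 2.84 + 2.89 = 16.55
U = 1/16.55 = 0.060423

0.060423


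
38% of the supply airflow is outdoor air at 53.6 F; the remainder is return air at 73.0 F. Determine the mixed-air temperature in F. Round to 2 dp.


T_mix = 0.38*53.6 + 0.62*73.0 = 65.63 F

65.63 F


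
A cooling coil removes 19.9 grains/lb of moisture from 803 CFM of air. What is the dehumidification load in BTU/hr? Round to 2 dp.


Q = 0.68 * 803 * 19.9 = 10866.20 BTU/hr

10866.20 BTU/hr


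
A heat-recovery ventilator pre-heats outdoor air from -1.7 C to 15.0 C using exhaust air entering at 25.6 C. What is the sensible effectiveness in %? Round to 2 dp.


eff = (15.0-(-1.7))/(25.6-(-1.7))*100 = 61.17 %

61.17 %


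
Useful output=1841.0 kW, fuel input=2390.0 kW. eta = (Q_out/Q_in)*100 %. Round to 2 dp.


eta = (1841.0/2390.0)*100 = 77.03 %

77.03 %


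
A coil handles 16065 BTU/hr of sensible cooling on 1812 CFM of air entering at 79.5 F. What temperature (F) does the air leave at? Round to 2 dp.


dT = 16065/(1.08*1812) = 8.2092
T_leave = 79.5 - 8.2092 = 71.29 F

71.29 F


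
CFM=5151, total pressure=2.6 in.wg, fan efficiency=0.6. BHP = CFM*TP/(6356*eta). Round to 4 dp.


BHP = 5151 * 2.6 / (6356 * 0.6) = 3.5118 hp

3.5118 hp


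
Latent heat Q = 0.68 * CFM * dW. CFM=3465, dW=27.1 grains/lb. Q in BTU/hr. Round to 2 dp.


Q = 0.68 * 3465 * 27.1 = 63853.02 BTU/hr

63853.02 BTU/hr


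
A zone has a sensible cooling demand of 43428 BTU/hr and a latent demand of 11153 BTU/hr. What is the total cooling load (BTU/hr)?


Qt = 43428 + 11153 = 54581 BTU/hr

54581 BTU/hr


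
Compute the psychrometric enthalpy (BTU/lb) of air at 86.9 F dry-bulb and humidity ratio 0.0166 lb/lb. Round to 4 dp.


h = 0.24*86.9 + 0.0166*(1061+0.444*86.9) = 39.1091 BTU/lb

39.1091 BTU/lb


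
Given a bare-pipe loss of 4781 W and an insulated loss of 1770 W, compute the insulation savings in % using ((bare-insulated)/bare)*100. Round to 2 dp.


Savings = ((4781-1770)/4781)*100 = 62.98 %

62.98 %


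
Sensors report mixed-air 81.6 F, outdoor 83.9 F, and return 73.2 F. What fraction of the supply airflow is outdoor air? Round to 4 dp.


frac = (81.6 - 73.2) / (83.9 - 73.2) = 0.7850

0.7850


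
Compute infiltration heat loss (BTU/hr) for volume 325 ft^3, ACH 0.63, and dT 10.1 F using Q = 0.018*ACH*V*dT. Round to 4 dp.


Q = 0.018 * 0.63 * 325 * 10.1 = 37.2236 BTU/hr

37.2236 BTU/hr
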